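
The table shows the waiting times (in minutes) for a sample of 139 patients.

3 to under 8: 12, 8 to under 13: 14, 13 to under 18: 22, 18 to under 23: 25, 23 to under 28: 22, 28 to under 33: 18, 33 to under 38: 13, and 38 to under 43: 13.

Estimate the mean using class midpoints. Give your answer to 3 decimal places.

22.766

Midpoints: 5.5, 10.5, 15.5, 20.5, 25.5, 30.5, 35.5, 40.5
Σfm = 12×5.5 + 14×10.5 + 22×15.5 + 25×20.5 + 22×25.5 + 18×30.5 + 13×35.5 + 13×40.5 = 3164.5
n = Σf = 139
Mean = 3164.5 / 139 = 22.7662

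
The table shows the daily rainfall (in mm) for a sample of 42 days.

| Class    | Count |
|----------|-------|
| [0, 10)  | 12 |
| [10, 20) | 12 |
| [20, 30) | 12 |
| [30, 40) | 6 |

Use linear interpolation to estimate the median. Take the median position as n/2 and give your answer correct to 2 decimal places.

Cumulative frequencies: 12, 24, 36, 42
n = 42; position = n/2 = 21.
This falls in the class [10, 20): L = 10, F = 12, f = 12, h = 10.
Median ≈ 10 + ((21 − 12) / 12) × 10 = 17.5000

17.50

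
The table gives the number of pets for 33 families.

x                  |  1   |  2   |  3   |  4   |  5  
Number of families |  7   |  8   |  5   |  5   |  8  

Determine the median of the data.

Cumulative frequencies: 7, 15, 20, 25, 33
n = 33, so the median is the value in position (n+1)/2 = 17.
Position 17 falls at value 3.

3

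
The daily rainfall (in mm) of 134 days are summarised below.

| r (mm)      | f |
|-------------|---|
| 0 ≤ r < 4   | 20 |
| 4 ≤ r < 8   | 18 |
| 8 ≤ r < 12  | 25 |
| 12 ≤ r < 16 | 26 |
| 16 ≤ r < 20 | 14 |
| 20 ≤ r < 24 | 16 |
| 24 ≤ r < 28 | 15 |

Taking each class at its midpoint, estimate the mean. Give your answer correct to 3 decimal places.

Midpoints: 2, 6, 10, 14, 18, 22, 26
Σfm = 20×2 + 18×6 + 25×10 + 26×14 + 14×18 + 16×22 + 15×26 = 1756
n = Σf = 134
Mean = 1756 / 134 = 13.1045

13.104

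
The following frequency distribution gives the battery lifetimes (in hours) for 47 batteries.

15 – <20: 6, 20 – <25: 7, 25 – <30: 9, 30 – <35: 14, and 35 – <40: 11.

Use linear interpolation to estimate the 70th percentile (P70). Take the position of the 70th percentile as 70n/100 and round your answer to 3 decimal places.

Cumulative frequencies: 6, 13, 22, 36, 47
n = 47; position = 70n/100 = 32.9.
This falls in the class 30 – <35: L = 30, F = 22, f = 14, h = 5.
70th percentile ≈ 30 + ((32.9 − 22) / 14) × 5 = 33.8929

33.893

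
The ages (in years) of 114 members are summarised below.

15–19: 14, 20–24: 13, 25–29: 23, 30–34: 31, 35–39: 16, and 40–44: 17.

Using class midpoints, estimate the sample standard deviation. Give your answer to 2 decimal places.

Midpoints: 17, 22, 27, 32, 37, 42
n = 114, Σfm = 3443, mean = 30.2018
Σfm² = 110741
Σf(m − x̄)² = Σfm² − (Σfm)²/n = 110741 − 3443²/114 = 6756.3596
Sample variance = 6756.3596 / 113 = 59.7908
Standard deviation = √59.7908 = 7.7325

7.73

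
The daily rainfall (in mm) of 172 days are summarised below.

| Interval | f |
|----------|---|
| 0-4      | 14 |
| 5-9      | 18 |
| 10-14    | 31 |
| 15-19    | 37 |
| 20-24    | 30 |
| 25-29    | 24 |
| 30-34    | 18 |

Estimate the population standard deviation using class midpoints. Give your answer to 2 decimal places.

Midpoints: 2, 7, 12, 17, 22, 27, 32
n = 172, Σfm = 3039, mean = 17.6686
Σfm² = 66543
Σf(m − x̄)² = Σfm² − (Σfm)²/n = 66543 − 3039²/172 = 12848.1105
Population variance = 12848.1105 / 172 = 74.6983
Standard deviation = √74.6983 = 8.6428

8.64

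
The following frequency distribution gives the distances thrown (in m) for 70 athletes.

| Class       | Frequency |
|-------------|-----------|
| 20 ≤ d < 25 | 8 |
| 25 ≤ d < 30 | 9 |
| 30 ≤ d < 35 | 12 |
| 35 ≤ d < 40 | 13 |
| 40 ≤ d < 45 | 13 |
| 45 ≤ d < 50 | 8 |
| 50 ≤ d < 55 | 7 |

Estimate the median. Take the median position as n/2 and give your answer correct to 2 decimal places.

37.31

Cumulative frequencies: 8, 17, 29, 42, 55, 63, 70
n = 70; position = n/2 = 35.
This falls in the class 35 ≤ d < 40: L = 35, F = 29, f = 13, h = 5.
Median ≈ 35 + ((35 − 29) / 13) × 5 = 37.3077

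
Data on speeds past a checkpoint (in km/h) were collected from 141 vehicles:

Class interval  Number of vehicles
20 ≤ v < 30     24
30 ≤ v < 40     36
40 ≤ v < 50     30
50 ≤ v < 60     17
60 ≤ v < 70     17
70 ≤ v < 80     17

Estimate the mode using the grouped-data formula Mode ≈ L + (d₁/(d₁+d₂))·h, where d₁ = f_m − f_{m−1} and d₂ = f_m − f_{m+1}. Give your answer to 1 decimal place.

Modal class: 30 ≤ v < 40 (highest frequency 36).
d₁ = 36 − 24 = 12, d₂ = 36 − 30 = 6
Mode ≈ 30 + (12/(12+6)) × 10 = 30 + 6.6667 = 36.6667

36.7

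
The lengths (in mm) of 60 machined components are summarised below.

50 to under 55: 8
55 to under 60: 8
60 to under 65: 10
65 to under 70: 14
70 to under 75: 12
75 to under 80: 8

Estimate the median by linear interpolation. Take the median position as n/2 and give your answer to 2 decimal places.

66.43

Cumulative frequencies: 8, 16, 26, 40, 52, 60
n = 60; position = n/2 = 30.
This falls in the class 65 to under 70: L = 65, F = 26, f = 14, h = 5.
Median ≈ 65 + ((30 − 26) / 14) × 5 = 66.4286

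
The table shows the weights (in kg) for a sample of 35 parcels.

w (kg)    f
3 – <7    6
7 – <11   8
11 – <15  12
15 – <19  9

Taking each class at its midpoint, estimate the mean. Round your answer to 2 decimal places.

11.74

Midpoints: 5, 9, 13, 17
Σfm = 6×5 + 8×9 + 12×13 + 9×17 = 411
n = Σf = 35
Mean = 411 / 35 = 11.7429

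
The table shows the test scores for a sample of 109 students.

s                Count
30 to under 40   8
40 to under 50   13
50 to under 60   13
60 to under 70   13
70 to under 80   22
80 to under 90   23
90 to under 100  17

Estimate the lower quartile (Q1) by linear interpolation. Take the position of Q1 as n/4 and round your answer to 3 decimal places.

Cumulative frequencies: 8, 21, 34, 47, 69, 92, 109
n = 109; position = n/4 = 27.25.
This falls in the class 50 to under 60: L = 50, F = 21, f = 13, h = 10.
Lower quartile ≈ 50 + ((27.25 − 21) / 13) × 10 = 54.8077

54.808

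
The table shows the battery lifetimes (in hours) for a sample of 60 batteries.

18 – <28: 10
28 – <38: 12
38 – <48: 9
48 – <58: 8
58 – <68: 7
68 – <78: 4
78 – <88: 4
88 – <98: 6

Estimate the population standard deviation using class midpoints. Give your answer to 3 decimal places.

22.346

Midpoints: 23, 33, 43, 53, 63, 73, 83, 93
n = 60, Σfm = 3060, mean = 51.0000
Σfm² = 186020
Σf(m − x̄)² = Σfm² − (Σfm)²/n = 186020 − 3060²/60 = 29960.0000
Population variance = 29960.0000 / 60 = 499.3333
Standard deviation = √499.3333 = 22.3458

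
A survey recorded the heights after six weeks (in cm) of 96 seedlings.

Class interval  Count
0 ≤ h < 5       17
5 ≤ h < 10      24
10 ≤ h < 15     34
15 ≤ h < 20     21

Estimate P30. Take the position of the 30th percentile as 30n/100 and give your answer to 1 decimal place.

7.5

Cumulative frequencies: 17, 41, 75, 96
n = 96; position = 30n/100 = 28.8.
This falls in the class 5 ≤ h < 10: L = 5, F = 17, f = 24, h = 5.
30th percentile ≈ 5 + ((28.8 − 17) / 24) × 5 = 7.4583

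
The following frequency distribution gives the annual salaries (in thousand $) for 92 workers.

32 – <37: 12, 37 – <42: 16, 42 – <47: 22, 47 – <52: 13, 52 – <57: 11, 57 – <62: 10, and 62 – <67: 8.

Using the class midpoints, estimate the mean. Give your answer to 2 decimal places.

47.60

Midpoints: 34.5, 39.5, 44.5, 49.5, 54.5, 59.5, 64.5
Σfm = 12×34.5 + 16×39.5 + 22×44.5 + 13×49.5 + 11×54.5 + 10×59.5 + 8×64.5 = 4379
n = Σf = 92
Mean = 4379 / 92 = 47.5978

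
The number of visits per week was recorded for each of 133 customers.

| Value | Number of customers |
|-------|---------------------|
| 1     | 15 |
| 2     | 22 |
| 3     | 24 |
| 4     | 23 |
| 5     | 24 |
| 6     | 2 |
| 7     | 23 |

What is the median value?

4

Cumulative frequencies: 15, 37, 61, 84, 108, 110, 133
n = 133, so the median is the value in position (n+1)/2 = 67.
Position 67 falls at value 4.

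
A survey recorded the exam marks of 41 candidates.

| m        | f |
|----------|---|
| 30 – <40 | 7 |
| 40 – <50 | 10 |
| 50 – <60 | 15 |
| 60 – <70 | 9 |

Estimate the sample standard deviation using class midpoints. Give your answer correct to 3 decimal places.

10.187

Midpoints: 35, 45, 55, 65
n = 41, Σfm = 2105, mean = 51.3415
Σfm² = 112225
Σf(m − x̄)² = Σfm² − (Σfm)²/n = 112225 − 2105²/41 = 4151.2195
Sample variance = 4151.2195 / 40 = 103.7805
Standard deviation = √103.7805 = 10.1873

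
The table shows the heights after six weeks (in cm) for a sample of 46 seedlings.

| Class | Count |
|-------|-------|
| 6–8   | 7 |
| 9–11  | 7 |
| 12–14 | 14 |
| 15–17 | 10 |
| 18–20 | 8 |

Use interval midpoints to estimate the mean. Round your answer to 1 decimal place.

Midpoints: 7, 10, 13, 16, 19
Σfm = 7×7 + 7×10 + 14×13 + 10×16 + 8×19 = 613
n = Σf = 46
Mean = 613 / 46 = 13.3261

13.3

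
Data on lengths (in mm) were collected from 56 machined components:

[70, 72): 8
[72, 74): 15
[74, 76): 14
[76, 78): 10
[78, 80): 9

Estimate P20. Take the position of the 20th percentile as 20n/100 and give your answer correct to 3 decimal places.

Cumulative frequencies: 8, 23, 37, 47, 56
n = 56; position = 20n/100 = 11.2.
This falls in the class [72, 74): L = 72, F = 8, f = 15, h = 2.
20th percentile ≈ 72 + ((11.2 − 8) / 15) × 2 = 72.4267

72.427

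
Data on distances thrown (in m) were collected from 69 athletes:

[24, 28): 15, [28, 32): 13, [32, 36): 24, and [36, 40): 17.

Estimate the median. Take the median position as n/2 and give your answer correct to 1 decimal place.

Cumulative frequencies: 15, 28, 52, 69
n = 69; position = n/2 = 34.5.
This falls in the class [32, 36): L = 32, F = 28, f = 24, h = 4.
Median ≈ 32 + ((34.5 − 28) / 24) × 4 = 33.0833

33.1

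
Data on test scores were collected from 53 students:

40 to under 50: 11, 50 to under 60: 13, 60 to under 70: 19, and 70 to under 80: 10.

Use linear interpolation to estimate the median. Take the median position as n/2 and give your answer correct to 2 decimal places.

61.32

Cumulative frequencies: 11, 24, 43, 53
n = 53; position = n/2 = 26.5.
This falls in the class 60 to under 70: L = 60, F = 24, f = 19, h = 10.
Median ≈ 60 + ((26.5 − 24) / 19) × 10 = 61.3158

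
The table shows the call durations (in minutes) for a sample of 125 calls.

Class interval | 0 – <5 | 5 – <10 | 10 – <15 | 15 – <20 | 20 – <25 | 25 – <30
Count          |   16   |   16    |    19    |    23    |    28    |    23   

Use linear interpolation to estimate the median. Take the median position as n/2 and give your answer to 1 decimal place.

Cumulative frequencies: 16, 32, 51, 74, 102, 125
n = 125; position = n/2 = 62.5.
This falls in the class 15 – <20: L = 15, F = 51, f = 23, h = 5.
Median ≈ 15 + ((62.5 − 51) / 23) × 5 = 17.5000

17.5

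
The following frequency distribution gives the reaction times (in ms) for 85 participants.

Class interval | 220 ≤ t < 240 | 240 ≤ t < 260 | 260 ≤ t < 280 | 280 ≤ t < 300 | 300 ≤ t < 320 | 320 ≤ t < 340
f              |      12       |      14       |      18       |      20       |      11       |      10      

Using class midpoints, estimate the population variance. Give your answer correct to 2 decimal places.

952.47

Midpoints: 230, 250, 270, 290, 310, 330
n = 85, Σfm = 23630, mean = 278.0000
Σfm² = 6650100
Σf(m − x̄)² = Σfm² − (Σfm)²/n = 6650100 − 23630²/85 = 80960.0000
Population variance = 80960.0000 / 85 = 952.4706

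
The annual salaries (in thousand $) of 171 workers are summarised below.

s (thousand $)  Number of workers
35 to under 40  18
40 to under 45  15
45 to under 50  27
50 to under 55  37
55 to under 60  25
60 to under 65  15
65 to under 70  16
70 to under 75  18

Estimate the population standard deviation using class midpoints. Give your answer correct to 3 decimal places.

Midpoints: 37.5, 42.5, 47.5, 52.5, 57.5, 62.5, 67.5, 72.5
n = 171, Σfm = 9297.5, mean = 54.3713
Σfm² = 524068.75
Σf(m − x̄)² = Σfm² − (Σfm)²/n = 524068.75 − 9297.5²/171 = 18551.1696
Population variance = 18551.1696 / 171 = 108.4864
Standard deviation = √108.4864 = 10.4157

10.416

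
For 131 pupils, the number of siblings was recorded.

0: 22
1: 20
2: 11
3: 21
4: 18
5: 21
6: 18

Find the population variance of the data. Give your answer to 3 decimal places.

Values: 0, 1, 2, 3, 4, 5, 6
n = 131, Σfx = 390, mean = 2.9771
Σfx² = 1714
Σf(x − x̄)² = Σfx² − (Σfx)²/n = 1714 − 390²/131 = 552.9313
Population variance = 552.9313 / 131 = 4.2208

4.221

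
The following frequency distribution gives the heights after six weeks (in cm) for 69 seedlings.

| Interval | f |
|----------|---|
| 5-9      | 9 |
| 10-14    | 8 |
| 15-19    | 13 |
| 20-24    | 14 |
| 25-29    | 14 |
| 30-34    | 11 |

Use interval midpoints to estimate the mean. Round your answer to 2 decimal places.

Midpoints: 7, 12, 17, 22, 27, 32
Σfm = 9×7 + 8×12 + 13×17 + 14×22 + 14×27 + 11×32 = 1418
n = Σf = 69
Mean = 1418 / 69 = 20.5507

20.55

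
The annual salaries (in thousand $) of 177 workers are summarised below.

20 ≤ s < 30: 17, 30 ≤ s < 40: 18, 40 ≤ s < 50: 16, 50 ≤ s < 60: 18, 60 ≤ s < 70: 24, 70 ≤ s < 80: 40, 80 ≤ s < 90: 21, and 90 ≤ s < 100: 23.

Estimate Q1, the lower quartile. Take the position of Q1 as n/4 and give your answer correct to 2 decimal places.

45.78

Cumulative frequencies: 17, 35, 51, 69, 93, 133, 154, 177
n = 177; position = n/4 = 44.25.
This falls in the class 40 ≤ s < 50: L = 40, F = 35, f = 16, h = 10.
Lower quartile ≈ 40 + ((44.25 − 35) / 16) × 10 = 45.7812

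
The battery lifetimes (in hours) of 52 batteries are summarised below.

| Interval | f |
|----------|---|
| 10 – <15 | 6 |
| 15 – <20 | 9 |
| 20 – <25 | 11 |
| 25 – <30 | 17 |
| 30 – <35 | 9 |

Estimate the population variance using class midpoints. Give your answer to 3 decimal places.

39.534

Midpoints: 12.5, 17.5, 22.5, 27.5, 32.5
n = 52, Σfm = 1240, mean = 23.8462
Σfm² = 31625
Σf(m − x̄)² = Σfm² − (Σfm)²/n = 31625 − 1240²/52 = 2055.7692
Population variance = 2055.7692 / 52 = 39.5340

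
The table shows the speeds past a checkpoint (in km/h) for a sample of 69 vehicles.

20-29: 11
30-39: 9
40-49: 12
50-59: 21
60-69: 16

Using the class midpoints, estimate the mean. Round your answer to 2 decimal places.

Midpoints: 24.5, 34.5, 44.5, 54.5, 64.5
Σfm = 11×24.5 + 9×34.5 + 12×44.5 + 21×54.5 + 16×64.5 = 3290.5
n = Σf = 69
Mean = 3290.5 / 69 = 47.6884

47.69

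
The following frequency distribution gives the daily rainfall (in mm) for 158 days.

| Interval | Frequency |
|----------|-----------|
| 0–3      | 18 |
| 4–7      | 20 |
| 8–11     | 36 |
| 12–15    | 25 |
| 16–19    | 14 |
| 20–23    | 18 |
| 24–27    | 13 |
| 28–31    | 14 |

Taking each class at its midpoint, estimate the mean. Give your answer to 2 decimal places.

13.88

Midpoints: 1.5, 5.5, 9.5, 13.5, 17.5, 21.5, 25.5, 29.5
Σfm = 18×1.5 + 20×5.5 + 36×9.5 + 25×13.5 + 14×17.5 + 18×21.5 + 13×25.5 + 14×29.5 = 2193
n = Σf = 158
Mean = 2193 / 158 = 13.8797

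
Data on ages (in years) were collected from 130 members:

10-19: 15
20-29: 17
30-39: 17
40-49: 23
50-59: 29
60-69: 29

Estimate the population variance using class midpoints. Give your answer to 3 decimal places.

280.290

Midpoints: 14.5, 24.5, 34.5, 44.5, 54.5, 64.5
n = 130, Σfm = 5695, mean = 43.8077
Σfm² = 285922.5
Σf(m − x̄)² = Σfm² − (Σfm)²/n = 285922.5 − 5695²/130 = 36437.6923
Population variance = 36437.6923 / 130 = 280.2899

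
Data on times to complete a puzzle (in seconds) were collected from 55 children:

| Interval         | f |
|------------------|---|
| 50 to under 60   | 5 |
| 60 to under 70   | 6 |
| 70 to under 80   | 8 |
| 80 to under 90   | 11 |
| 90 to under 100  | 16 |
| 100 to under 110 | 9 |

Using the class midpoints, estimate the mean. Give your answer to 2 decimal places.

Midpoints: 55, 65, 75, 85, 95, 105
Σfm = 5×55 + 6×65 + 8×75 + 11×85 + 16×95 + 9×105 = 4665
n = Σf = 55
Mean = 4665 / 55 = 84.8182

84.82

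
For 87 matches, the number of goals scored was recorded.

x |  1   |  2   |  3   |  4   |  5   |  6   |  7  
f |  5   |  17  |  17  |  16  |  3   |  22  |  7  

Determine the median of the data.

4

Cumulative frequencies: 5, 22, 39, 55, 58, 80, 87
n = 87, so the median is the value in position (n+1)/2 = 44.
Position 44 falls at value 4.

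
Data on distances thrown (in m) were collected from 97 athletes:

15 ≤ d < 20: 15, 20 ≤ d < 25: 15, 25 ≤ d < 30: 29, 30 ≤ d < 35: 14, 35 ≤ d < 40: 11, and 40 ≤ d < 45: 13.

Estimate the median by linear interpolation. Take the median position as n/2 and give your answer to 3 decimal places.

Cumulative frequencies: 15, 30, 59, 73, 84, 97
n = 97; position = n/2 = 48.5.
This falls in the class 25 ≤ d < 30: L = 25, F = 30, f = 29, h = 5.
Median ≈ 25 + ((48.5 − 30) / 29) × 5 = 28.1897

28.190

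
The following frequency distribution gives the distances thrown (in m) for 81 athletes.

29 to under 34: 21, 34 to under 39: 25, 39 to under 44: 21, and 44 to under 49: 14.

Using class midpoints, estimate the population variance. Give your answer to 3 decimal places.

Midpoints: 31.5, 36.5, 41.5, 46.5
n = 81, Σfm = 3096.5, mean = 38.2284
Σfm² = 120582.25
Σf(m − x̄)² = Σfm² − (Σfm)²/n = 120582.25 − 3096.5²/81 = 2208.0247
Population variance = 2208.0247 / 81 = 27.2596

27.260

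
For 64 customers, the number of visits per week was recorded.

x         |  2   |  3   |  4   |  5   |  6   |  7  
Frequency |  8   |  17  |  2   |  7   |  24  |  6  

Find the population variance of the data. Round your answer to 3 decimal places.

Values: 2, 3, 4, 5, 6, 7
n = 64, Σfx = 296, mean = 4.6250
Σfx² = 1550
Σf(x − x̄)² = Σfx² − (Σfx)²/n = 1550 − 296²/64 = 181.0000
Population variance = 181.0000 / 64 = 2.8281

2.828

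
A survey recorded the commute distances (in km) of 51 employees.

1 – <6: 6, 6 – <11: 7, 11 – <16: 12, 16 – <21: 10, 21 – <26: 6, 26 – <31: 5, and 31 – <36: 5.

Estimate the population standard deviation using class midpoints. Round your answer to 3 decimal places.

8.903

Midpoints: 3.5, 8.5, 13.5, 18.5, 23.5, 28.5, 33.5
n = 51, Σfm = 878.5, mean = 17.2255
Σfm² = 19174.75
Σf(m − x̄)² = Σfm² − (Σfm)²/n = 19174.75 − 878.5²/51 = 4042.1569
Population variance = 4042.1569 / 51 = 79.2580
Standard deviation = √79.2580 = 8.9027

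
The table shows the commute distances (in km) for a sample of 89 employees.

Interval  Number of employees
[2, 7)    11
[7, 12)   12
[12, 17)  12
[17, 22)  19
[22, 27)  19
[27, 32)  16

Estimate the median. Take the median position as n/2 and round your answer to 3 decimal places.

Cumulative frequencies: 11, 23, 35, 54, 73, 89
n = 89; position = n/2 = 44.5.
This falls in the class [17, 22): L = 17, F = 35, f = 19, h = 5.
Median ≈ 17 + ((44.5 − 35) / 19) × 5 = 19.5000

19.500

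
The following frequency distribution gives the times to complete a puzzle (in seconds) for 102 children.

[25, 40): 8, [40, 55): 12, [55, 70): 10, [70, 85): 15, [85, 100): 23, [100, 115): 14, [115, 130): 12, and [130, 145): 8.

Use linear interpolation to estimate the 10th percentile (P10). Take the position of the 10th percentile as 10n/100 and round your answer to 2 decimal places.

Cumulative frequencies: 8, 20, 30, 45, 68, 82, 94, 102
n = 102; position = 10n/100 = 10.2.
This falls in the class [40, 55): L = 40, F = 8, f = 12, h = 15.
10th percentile ≈ 40 + ((10.2 − 8) / 12) × 15 = 42.7500

42.75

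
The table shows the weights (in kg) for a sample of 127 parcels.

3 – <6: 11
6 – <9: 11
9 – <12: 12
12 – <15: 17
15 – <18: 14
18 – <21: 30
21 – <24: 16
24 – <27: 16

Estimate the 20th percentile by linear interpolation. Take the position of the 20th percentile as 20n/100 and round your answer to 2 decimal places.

Cumulative frequencies: 11, 22, 34, 51, 65, 95, 111, 127
n = 127; position = 20n/100 = 25.4.
This falls in the class 9 – <12: L = 9, F = 22, f = 12, h = 3.
20th percentile ≈ 9 + ((25.4 − 22) / 12) × 3 = 9.8500

9.85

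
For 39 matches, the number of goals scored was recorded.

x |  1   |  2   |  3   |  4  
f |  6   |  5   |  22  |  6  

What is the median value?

3

Cumulative frequencies: 6, 11, 33, 39
n = 39, so the median is the value in position (n+1)/2 = 20.
Position 20 falls at value 3.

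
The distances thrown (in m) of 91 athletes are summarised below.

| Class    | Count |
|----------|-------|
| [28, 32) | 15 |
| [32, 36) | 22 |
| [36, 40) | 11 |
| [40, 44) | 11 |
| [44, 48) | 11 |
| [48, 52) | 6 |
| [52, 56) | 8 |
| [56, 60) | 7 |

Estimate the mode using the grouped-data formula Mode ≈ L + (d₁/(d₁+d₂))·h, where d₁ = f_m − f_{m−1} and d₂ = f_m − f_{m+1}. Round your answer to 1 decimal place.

33.6

Modal class: [32, 36) (highest frequency 22).
d₁ = 22 − 15 = 7, d₂ = 22 − 11 = 11
Mode ≈ 32 + (7/(7+11)) × 4 = 32 + 1.5556 = 33.5556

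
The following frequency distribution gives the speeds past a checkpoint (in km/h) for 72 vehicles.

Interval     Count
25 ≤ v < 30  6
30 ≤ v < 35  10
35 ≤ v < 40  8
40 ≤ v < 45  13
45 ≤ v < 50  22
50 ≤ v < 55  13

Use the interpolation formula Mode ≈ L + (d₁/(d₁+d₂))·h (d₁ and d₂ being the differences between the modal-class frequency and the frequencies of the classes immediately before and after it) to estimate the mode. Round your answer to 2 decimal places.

Modal class: 45 ≤ v < 50 (highest frequency 22).
d₁ = 22 − 13 = 9, d₂ = 22 − 13 = 9
Mode ≈ 45 + (9/(9+9)) × 5 = 45 + 2.5000 = 47.5000

47.50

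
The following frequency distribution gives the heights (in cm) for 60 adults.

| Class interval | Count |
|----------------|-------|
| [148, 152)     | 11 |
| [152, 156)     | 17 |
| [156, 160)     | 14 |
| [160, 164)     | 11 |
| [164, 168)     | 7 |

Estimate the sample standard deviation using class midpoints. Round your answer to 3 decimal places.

5.122

Midpoints: 150, 154, 158, 162, 166
n = 60, Σfm = 9424, mean = 157.0667
Σfm² = 1481744
Σf(m − x̄)² = Σfm² − (Σfm)²/n = 1481744 − 9424²/60 = 1547.7333
Sample variance = 1547.7333 / 59 = 26.2328
Standard deviation = √26.2328 = 5.1218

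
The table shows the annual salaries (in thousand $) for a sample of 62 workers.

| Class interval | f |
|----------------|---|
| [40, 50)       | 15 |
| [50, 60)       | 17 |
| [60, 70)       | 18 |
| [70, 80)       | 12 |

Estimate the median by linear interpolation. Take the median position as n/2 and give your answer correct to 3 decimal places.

Cumulative frequencies: 15, 32, 50, 62
n = 62; position = n/2 = 31.
This falls in the class [50, 60): L = 50, F = 15, f = 17, h = 10.
Median ≈ 50 + ((31 − 15) / 17) × 10 = 59.4118

59.412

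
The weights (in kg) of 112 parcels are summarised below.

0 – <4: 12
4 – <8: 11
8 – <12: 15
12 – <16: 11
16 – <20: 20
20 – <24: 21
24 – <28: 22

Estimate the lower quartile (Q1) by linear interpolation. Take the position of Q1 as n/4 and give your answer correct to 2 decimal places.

9.33

Cumulative frequencies: 12, 23, 38, 49, 69, 90, 112
n = 112; position = n/4 = 28.
This falls in the class 8 – <12: L = 8, F = 23, f = 15, h = 4.
Lower quartile ≈ 8 + ((28 − 23) / 15) × 4 = 9.3333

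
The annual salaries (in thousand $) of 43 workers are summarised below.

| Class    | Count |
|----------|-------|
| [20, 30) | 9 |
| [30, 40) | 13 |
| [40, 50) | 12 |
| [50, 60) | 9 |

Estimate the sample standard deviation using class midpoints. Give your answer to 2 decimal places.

Midpoints: 25, 35, 45, 55
n = 43, Σfm = 1715, mean = 39.8837
Σfm² = 73075
Σf(m − x̄)² = Σfm² − (Σfm)²/n = 73075 − 1715²/43 = 4674.4186
Sample variance = 4674.4186 / 42 = 111.2957
Standard deviation = √111.2957 = 10.5497

10.55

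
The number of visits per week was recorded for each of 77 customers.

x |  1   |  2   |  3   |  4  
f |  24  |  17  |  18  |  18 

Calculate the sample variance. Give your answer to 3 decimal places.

1.346

Values: 1, 2, 3, 4
n = 77, Σfx = 184, mean = 2.3896
Σfx² = 542
Σf(x − x̄)² = Σfx² − (Σfx)²/n = 542 − 184²/77 = 102.3117
Sample variance = 102.3117 / 76 = 1.3462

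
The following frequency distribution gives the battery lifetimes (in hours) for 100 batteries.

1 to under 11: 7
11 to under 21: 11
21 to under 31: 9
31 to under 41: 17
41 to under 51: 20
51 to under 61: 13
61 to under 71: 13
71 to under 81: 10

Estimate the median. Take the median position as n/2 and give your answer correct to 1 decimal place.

Cumulative frequencies: 7, 18, 27, 44, 64, 77, 90, 100
n = 100; position = n/2 = 50.
This falls in the class 41 to under 51: L = 41, F = 44, f = 20, h = 10.
Median ≈ 41 + ((50 − 44) / 20) × 10 = 44.0000

44.0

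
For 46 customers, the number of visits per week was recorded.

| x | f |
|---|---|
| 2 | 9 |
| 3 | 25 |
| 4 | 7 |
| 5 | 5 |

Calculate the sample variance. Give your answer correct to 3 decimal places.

0.769

Values: 2, 3, 4, 5
n = 46, Σfx = 146, mean = 3.1739
Σfx² = 498
Σf(x − x̄)² = Σfx² − (Σfx)²/n = 498 − 146²/46 = 34.6087
Sample variance = 34.6087 / 45 = 0.7691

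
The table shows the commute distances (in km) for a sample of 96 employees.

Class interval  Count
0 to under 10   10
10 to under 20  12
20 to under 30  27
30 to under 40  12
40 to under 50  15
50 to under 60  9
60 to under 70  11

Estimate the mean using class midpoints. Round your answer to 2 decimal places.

Midpoints: 5, 15, 25, 35, 45, 55, 65
Σfm = 10×5 + 12×15 + 27×25 + 12×35 + 15×45 + 9×55 + 11×65 = 3210
n = Σf = 96
Mean = 3210 / 96 = 33.4375

33.44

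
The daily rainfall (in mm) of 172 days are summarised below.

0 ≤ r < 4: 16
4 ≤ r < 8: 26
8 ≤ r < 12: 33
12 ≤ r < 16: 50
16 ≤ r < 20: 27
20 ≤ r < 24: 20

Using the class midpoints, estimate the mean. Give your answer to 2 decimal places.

Midpoints: 2, 6, 10, 14, 18, 22
Σfm = 16×2 + 26×6 + 33×10 + 50×14 + 27×18 + 20×22 = 2144
n = Σf = 172
Mean = 2144 / 172 = 12.4651

12.47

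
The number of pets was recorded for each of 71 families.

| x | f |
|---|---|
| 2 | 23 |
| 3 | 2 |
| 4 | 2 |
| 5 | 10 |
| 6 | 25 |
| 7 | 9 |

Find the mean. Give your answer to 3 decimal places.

4.549

Values: 2, 3, 4, 5, 6, 7
Σfx = 23×2 + 2×3 + 2×4 + 10×5 + 25×6 + 9×7 = 323
n = Σf = 71
Mean = 323 / 71 = 4.5493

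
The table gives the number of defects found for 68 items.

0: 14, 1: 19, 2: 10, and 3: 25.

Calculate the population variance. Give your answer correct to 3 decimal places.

Values: 0, 1, 2, 3
n = 68, Σfx = 114, mean = 1.6765
Σfx² = 284
Σf(x − x̄)² = Σfx² − (Σfx)²/n = 284 − 114²/68 = 92.8824
Population variance = 92.8824 / 68 = 1.3659

1.366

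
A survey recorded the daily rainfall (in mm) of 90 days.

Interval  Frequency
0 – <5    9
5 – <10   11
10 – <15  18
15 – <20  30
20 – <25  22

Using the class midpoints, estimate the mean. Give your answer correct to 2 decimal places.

15.00

Midpoints: 2.5, 7.5, 12.5, 17.5, 22.5
Σfm = 9×2.5 + 11×7.5 + 18×12.5 + 30×17.5 + 22×22.5 = 1350
n = Σf = 90
Mean = 1350 / 90 = 15.0000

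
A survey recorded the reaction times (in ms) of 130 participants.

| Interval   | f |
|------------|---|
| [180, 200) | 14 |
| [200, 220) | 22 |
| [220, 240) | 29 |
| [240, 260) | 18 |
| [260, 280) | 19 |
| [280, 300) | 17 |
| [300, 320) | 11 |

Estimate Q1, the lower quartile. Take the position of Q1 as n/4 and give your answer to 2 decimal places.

216.82

Cumulative frequencies: 14, 36, 65, 83, 102, 119, 130
n = 130; position = n/4 = 32.5.
This falls in the class [200, 220): L = 200, F = 14, f = 22, h = 20.
Lower quartile ≈ 200 + ((32.5 − 14) / 22) × 20 = 216.8182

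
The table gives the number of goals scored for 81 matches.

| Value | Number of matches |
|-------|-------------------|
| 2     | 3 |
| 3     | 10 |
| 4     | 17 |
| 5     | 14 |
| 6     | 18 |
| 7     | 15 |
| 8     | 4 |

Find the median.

5

Cumulative frequencies: 3, 13, 30, 44, 62, 77, 81
n = 81, so the median is the value in position (n+1)/2 = 41.
Position 41 falls at value 5.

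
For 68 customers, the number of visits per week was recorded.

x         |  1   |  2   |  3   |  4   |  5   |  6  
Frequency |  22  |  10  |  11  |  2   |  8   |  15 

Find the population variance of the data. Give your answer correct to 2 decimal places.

Values: 1, 2, 3, 4, 5, 6
n = 68, Σfx = 213, mean = 3.1324
Σfx² = 933
Σf(x − x̄)² = Σfx² − (Σfx)²/n = 933 − 213²/68 = 265.8088
Population variance = 265.8088 / 68 = 3.9090

3.91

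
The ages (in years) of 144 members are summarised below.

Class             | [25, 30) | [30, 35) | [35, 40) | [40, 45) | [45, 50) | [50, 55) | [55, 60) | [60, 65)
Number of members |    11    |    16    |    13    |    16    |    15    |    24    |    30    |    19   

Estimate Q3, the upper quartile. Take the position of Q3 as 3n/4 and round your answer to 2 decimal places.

Cumulative frequencies: 11, 27, 40, 56, 71, 95, 125, 144
n = 144; position = 3n/4 = 108.
This falls in the class [55, 60): L = 55, F = 95, f = 30, h = 5.
Upper quartile ≈ 55 + ((108 − 95) / 30) × 5 = 57.1667

57.17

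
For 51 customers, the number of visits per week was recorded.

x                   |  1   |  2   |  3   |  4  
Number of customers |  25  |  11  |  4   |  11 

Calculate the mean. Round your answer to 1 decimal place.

Values: 1, 2, 3, 4
Σfx = 25×1 + 11×2 + 4×3 + 11×4 = 103
n = Σf = 51
Mean = 103 / 51 = 2.0196

2.0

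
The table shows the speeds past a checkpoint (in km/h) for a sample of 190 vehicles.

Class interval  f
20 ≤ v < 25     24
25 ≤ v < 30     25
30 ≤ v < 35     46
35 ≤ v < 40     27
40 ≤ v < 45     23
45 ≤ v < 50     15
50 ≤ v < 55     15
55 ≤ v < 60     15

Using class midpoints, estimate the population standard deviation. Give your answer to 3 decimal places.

10.384

Midpoints: 22.5, 27.5, 32.5, 37.5, 42.5, 47.5, 52.5, 57.5
n = 190, Σfm = 7075, mean = 37.2368
Σfm² = 283937.5
Σf(m − x̄)² = Σfm² − (Σfm)²/n = 283937.5 − 7075²/190 = 20486.8421
Population variance = 20486.8421 / 190 = 107.8255
Standard deviation = √107.8255 = 10.3839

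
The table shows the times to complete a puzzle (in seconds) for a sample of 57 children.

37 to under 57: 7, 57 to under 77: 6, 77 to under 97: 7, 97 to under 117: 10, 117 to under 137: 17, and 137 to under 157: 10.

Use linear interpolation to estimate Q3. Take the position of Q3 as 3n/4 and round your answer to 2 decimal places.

132.00

Cumulative frequencies: 7, 13, 20, 30, 47, 57
n = 57; position = 3n/4 = 42.75.
This falls in the class 117 to under 137: L = 117, F = 30, f = 17, h = 20.
Upper quartile ≈ 117 + ((42.75 − 30) / 17) × 20 = 132.0000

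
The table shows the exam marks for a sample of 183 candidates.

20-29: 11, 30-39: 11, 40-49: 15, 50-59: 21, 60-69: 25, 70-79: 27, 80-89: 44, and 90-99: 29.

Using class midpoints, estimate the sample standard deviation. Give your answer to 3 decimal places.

Midpoints: 24.5, 34.5, 44.5, 54.5, 64.5, 74.5, 84.5, 94.5
n = 183, Σfm = 12543.5, mean = 68.5437
Σfm² = 938785.75
Σf(m − x̄)² = Σfm² − (Σfm)²/n = 938785.75 − 12543.5²/183 = 79007.6503
Sample variance = 79007.6503 / 182 = 434.1080
Standard deviation = √434.1080 = 20.8353

20.835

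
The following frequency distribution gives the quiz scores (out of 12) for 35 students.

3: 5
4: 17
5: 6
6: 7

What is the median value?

Cumulative frequencies: 5, 22, 28, 35
n = 35, so the median is the value in position (n+1)/2 = 18.
Position 18 falls at value 4.

4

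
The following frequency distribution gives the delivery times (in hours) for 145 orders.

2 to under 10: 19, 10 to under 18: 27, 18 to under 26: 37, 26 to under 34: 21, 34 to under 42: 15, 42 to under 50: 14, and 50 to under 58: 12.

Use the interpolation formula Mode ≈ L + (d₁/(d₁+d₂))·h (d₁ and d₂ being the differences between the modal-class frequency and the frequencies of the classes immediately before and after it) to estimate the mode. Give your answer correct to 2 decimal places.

Modal class: 18 to under 26 (highest frequency 37).
d₁ = 37 − 27 = 10, d₂ = 37 − 21 = 16
Mode ≈ 18 + (10/(10+16)) × 8 = 18 + 3.0769 = 21.0769

21.08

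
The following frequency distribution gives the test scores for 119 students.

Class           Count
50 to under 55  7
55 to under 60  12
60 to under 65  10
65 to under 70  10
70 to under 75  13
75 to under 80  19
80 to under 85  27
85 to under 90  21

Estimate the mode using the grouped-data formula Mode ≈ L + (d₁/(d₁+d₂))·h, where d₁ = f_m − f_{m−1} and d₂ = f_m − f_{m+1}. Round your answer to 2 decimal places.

82.86

Modal class: 80 to under 85 (highest frequency 27).
d₁ = 27 − 19 = 8, d₂ = 27 − 21 = 6
Mode ≈ 80 + (8/(8+6)) × 5 = 80 + 2.8571 = 82.8571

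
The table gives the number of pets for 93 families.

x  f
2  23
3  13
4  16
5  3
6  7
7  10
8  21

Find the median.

Cumulative frequencies: 23, 36, 52, 55, 62, 72, 93
n = 93, so the median is the value in position (n+1)/2 = 47.
Position 47 falls at value 4.

4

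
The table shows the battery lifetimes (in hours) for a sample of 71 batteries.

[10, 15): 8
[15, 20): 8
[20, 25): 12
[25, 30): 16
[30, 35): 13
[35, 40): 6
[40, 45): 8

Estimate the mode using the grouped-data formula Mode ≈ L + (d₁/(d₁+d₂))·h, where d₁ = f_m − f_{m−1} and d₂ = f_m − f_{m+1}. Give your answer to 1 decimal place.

27.9

Modal class: [25, 30) (highest frequency 16).
d₁ = 16 − 12 = 4, d₂ = 16 − 13 = 3
Mode ≈ 25 + (4/(4+3)) × 5 = 25 + 2.8571 = 27.8571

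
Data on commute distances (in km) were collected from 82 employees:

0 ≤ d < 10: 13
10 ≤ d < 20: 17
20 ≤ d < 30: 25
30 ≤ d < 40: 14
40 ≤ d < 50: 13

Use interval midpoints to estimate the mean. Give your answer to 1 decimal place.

24.6

Midpoints: 5, 15, 25, 35, 45
Σfm = 13×5 + 17×15 + 25×25 + 14×35 + 13×45 = 2020
n = Σf = 82
Mean = 2020 / 82 = 24.6341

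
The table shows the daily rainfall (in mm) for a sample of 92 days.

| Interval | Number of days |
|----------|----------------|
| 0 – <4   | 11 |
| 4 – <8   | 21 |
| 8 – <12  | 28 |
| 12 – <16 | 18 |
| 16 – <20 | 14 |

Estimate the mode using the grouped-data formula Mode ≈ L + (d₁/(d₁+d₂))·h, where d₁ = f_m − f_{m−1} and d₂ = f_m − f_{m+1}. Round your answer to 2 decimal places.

Modal class: 8 – <12 (highest frequency 28).
d₁ = 28 − 21 = 7, d₂ = 28 − 18 = 10
Mode ≈ 8 + (7/(7+10)) × 4 = 8 + 1.6471 = 9.6471

9.65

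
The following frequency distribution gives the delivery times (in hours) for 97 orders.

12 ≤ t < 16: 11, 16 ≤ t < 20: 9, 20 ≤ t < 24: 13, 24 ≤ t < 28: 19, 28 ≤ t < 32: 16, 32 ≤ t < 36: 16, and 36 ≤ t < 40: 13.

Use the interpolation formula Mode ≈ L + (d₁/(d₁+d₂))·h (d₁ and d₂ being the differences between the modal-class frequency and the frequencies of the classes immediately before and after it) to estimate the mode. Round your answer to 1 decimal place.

Modal class: 24 ≤ t < 28 (highest frequency 19).
d₁ = 19 − 13 = 6, d₂ = 19 − 16 = 3
Mode ≈ 24 + (6/(6+3)) × 4 = 24 + 2.6667 = 26.6667

26.7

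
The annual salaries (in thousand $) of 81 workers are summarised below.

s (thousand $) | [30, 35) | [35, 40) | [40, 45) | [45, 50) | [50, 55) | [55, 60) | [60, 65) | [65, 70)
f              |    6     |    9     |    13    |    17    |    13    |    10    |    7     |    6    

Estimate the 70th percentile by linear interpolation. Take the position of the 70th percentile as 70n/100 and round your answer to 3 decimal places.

54.500

Cumulative frequencies: 6, 15, 28, 45, 58, 68, 75, 81
n = 81; position = 70n/100 = 56.7.
This falls in the class [50, 55): L = 50, F = 45, f = 13, h = 5.
70th percentile ≈ 50 + ((56.7 − 45) / 13) × 5 = 54.5000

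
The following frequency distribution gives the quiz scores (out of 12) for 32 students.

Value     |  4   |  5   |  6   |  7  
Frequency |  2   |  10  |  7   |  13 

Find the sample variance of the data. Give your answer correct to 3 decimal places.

0.999

Values: 4, 5, 6, 7
n = 32, Σfx = 191, mean = 5.9688
Σfx² = 1171
Σf(x − x̄)² = Σfx² − (Σfx)²/n = 1171 − 191²/32 = 30.9688
Sample variance = 30.9688 / 31 = 0.9990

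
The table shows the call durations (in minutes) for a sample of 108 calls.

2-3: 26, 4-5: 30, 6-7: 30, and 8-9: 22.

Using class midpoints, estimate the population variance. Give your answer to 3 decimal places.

Midpoints: 2.5, 4.5, 6.5, 8.5
n = 108, Σfm = 582, mean = 5.3889
Σfm² = 3627
Σf(m − x̄)² = Σfm² − (Σfm)²/n = 3627 − 582²/108 = 490.6667
Population variance = 490.6667 / 108 = 4.5432

4.543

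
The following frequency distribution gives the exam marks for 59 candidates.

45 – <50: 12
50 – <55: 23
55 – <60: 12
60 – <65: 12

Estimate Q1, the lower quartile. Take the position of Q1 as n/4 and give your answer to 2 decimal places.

50.60

Cumulative frequencies: 12, 35, 47, 59
n = 59; position = n/4 = 14.75.
This falls in the class 50 – <55: L = 50, F = 12, f = 23, h = 5.
Lower quartile ≈ 50 + ((14.75 − 12) / 23) × 5 = 50.5978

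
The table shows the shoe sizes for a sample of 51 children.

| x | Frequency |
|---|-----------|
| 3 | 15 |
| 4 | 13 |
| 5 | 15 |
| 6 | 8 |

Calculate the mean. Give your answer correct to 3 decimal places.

Values: 3, 4, 5, 6
Σfx = 15×3 + 13×4 + 15×5 + 8×6 = 220
n = Σf = 51
Mean = 220 / 51 = 4.3137

4.314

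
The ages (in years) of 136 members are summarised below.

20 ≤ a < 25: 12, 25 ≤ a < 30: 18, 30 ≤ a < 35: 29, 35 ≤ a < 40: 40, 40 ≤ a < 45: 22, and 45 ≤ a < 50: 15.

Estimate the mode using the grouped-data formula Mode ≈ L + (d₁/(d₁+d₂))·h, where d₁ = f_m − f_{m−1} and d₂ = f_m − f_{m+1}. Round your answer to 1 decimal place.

36.9

Modal class: 35 ≤ a < 40 (highest frequency 40).
d₁ = 40 − 29 = 11, d₂ = 40 − 22 = 18
Mode ≈ 35 + (11/(11+18)) × 5 = 35 + 1.8966 = 36.8966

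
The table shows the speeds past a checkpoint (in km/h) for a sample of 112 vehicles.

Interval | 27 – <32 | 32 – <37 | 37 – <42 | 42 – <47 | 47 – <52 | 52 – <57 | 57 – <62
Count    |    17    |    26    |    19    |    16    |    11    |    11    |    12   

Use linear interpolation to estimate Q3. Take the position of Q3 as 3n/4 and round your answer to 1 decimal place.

Cumulative frequencies: 17, 43, 62, 78, 89, 100, 112
n = 112; position = 3n/4 = 84.
This falls in the class 47 – <52: L = 47, F = 78, f = 11, h = 5.
Upper quartile ≈ 47 + ((84 − 78) / 11) × 5 = 49.7273

49.7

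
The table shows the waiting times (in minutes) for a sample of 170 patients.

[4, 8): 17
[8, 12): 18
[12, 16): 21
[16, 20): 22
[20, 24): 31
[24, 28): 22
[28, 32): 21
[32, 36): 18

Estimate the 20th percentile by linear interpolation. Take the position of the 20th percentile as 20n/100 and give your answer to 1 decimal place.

Cumulative frequencies: 17, 35, 56, 78, 109, 131, 152, 170
n = 170; position = 20n/100 = 34.
This falls in the class [8, 12): L = 8, F = 17, f = 18, h = 4.
20th percentile ≈ 8 + ((34 − 17) / 18) × 4 = 11.7778

11.8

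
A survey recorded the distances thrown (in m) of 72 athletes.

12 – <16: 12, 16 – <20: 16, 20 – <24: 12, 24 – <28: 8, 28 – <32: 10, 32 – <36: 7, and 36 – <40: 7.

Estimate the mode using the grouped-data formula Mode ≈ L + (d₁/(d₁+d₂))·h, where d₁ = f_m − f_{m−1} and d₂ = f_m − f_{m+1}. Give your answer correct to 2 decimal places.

Modal class: 16 – <20 (highest frequency 16).
d₁ = 16 − 12 = 4, d₂ = 16 − 12 = 4
Mode ≈ 16 + (4/(4+4)) × 4 = 16 + 2.0000 = 18.0000

18.00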